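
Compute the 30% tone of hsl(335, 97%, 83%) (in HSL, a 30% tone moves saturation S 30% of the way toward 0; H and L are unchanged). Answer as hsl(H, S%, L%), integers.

hsl(335, 68%, 83%)

S moves 30% from 97 toward 0: 97 − 29.1 = 67.9 → 68.
H and L are unchanged.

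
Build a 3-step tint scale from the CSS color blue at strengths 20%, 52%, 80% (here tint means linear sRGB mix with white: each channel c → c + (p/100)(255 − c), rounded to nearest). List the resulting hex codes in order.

#3333FF, #8585FF, #CCCCFF

CSS blue is rgb(0, 0, 255).
20%: (0 + 51 = 51→51, 0 + 51 = 51→51, 255→255) → #3333FF
52%: (0 + 132.6 = 132.6→133, 0 + 132.6 = 132.6→133, 255→255) → #8585FF
80%: (0 + 204 = 204→204, 0 + 204 = 204→204, 255→255) → #CCCCFF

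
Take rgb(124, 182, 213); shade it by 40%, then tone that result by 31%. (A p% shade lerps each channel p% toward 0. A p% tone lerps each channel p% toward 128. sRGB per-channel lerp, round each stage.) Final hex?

#5b7380

Per channel, c → c + 0.4(0 − c):
  R: 124 − 49.6 = 74.4 → 74
  G: 182 − 72.8 = 109.2 → 109
  B: 213 + 0.4×(0−213) = 213 − 85.2 = 127.8 → 128
After the shade: rgb(74, 109, 128) = #4a6d80.
Lerp each channel 31% toward 128:
  R: 74 + 0.31×(128−74) = 74 + 16.74 = 90.74 → 91
  G: 109 + 5.89 = 114.89 → 115
  B: 128 + 0.31×(128−128) = 128 + 0 = 128 → 128
rgb(91, 115, 128) = #5b7380.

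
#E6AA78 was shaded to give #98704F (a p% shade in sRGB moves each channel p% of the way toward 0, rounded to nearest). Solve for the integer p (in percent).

34%

#E6AA78 is rgb(230, 170, 120); #98704F is rgb(152, 112, 79).
On the R channel (widest range): 152 ≈ 230 + (p/100)(0 − 230), so p ≈ 100×(152 − 230)/(0 − 230) = -7800/-230 = 33.91.
p = 34 reproduces all three channels after rounding.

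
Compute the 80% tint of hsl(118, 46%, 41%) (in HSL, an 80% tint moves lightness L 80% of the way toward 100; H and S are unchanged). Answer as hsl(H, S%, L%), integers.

hsl(118, 46%, 88%)

L moves 80% from 41 toward 100: 41 + 47.2 = 88.2 → 88.
H and S are unchanged.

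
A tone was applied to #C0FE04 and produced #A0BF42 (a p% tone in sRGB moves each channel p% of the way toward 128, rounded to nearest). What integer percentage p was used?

50%

#C0FE04 is rgb(192, 254, 4); #A0BF42 is rgb(160, 191, 66).
On the G channel (widest range): 191 ≈ 254 + (p/100)(128 − 254), so p ≈ 100×(191 − 254)/(128 − 254) = -6300/-126 = 50.00.
p = 50 reproduces all three channels after rounding.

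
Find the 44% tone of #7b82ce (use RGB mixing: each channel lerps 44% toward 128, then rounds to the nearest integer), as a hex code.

#7d81ac

#7b82ce is rgb(123, 130, 206).
Lerp each channel 44% toward 128:
  R: 123 + 2.2 = 125.2 → 125
  G: 130 − 0.88 = 129.12 → 129
  B: 206 − 34.32 = 171.68 → 172
rgb(125, 129, 172) = #7d81ac.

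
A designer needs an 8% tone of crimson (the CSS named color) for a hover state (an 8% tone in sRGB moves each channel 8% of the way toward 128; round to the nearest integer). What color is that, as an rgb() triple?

CSS crimson is rgb(220, 20, 60).
An 8% tone moves each channel 8% toward 128:
  R: 220 + 0.08×(128−220) = 220 − 7.36 = 212.64 → 213
  G: 20 + 8.64 = 28.64 → 29
  B: 60 + 0.08×(128−60) = 60 + 5.44 = 65.44 → 65

rgb(213, 29, 65)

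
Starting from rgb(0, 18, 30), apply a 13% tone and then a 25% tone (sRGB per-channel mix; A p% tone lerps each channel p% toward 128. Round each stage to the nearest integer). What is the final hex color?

#2d3840

A 13% tone moves each channel 13% toward 128:
  R: 0 + 0.13×(128−0) = 0 + 16.64 = 16.64 → 17
  G: 18 + 0.13×(128−18) = 18 + 14.3 = 32.3 → 32
  B: 30 + 12.74 = 42.74 → 43
After the tone: rgb(17, 32, 43) = #11202b.
Per channel, c → c + 0.25(128 − c):
  R: 17 + 0.25×(128−17) = 17 + 27.75 = 44.75 → 45
  G: 32 + 0.25×(128−32) = 32 + 24 = 56 → 56
  B: 43 + 21.25 = 64.25 → 64
rgb(45, 56, 64) = #2d3840.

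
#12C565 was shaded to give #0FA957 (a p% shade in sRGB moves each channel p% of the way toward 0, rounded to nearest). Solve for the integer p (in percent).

#12C565 is rgb(18, 197, 101); #0FA957 is rgb(15, 169, 87).
On the G channel (widest range): 169 ≈ 197 + (p/100)(0 − 197), so p ≈ 100×(169 − 197)/(0 − 197) = -2800/-197 = 14.21.
p = 14 reproduces all three channels after rounding.

14%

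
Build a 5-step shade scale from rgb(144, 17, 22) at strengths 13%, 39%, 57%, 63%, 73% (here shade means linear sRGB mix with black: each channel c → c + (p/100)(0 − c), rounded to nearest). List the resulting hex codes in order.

#7D0F13, #580A0D, #3E0709, #350608, #270506

13%: (144 − 18.72 = 125.28→125, 17 − 2.21 = 14.79→15, 22 − 2.86 = 19.14→19) → #7D0F13
39%: (144 − 56.16 = 87.84→88, 17 − 6.63 = 10.37→10, 22 − 8.58 = 13.42→13) → #580A0D
57%: (144 − 82.08 = 61.92→62, 17 − 9.69 = 7.31→7, 22 − 12.54 = 9.46→9) → #3E0709
63%: (144 − 90.72 = 53.28→53, 17 − 10.71 = 6.29→6, 22 − 13.86 = 8.14→8) → #350608
73%: (144 − 105.12 = 38.88→39, 17 − 12.41 = 4.59→5, 22 − 16.06 = 5.94→6) → #270506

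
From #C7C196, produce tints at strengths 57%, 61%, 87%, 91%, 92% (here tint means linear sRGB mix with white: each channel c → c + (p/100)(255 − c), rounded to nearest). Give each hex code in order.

#E7E4D2, #E9E7D6, #F8F7F1, #FAF9F6, #FBFAF7

#C7C196 is rgb(199, 193, 150).
57%: (199 + 31.92 = 230.92→231, 193 + 35.34 = 228.34→228, 150 + 59.85 = 209.85→210) → #E7E4D2
61%: (199 + 34.16 = 233.16→233, 193 + 37.82 = 230.82→231, 150 + 64.05 = 214.05→214) → #E9E7D6
87%: (199 + 48.72 = 247.72→248, 193 + 53.94 = 246.94→247, 150 + 91.35 = 241.35→241) → #F8F7F1
91%: (199 + 50.96 = 249.96→250, 193 + 56.42 = 249.42→249, 150 + 95.55 = 245.55→246) → #FAF9F6
92%: (199 + 51.52 = 250.52→251, 193 + 57.04 = 250.04→250, 150 + 96.6 = 246.6→247) → #FBFAF7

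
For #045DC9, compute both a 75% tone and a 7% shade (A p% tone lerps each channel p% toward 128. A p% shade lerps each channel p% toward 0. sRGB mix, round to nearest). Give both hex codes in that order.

#045DC9 is rgb(4, 93, 201).
75% tone:
  R: 4 + 0.75×(128−4) = 4 + 93 = 97 → 97
  G: 93 + 0.75×(128−93) = 93 + 26.25 = 119.25 → 119
  B: 201 + 0.75×(128−201) = 201 − 54.75 = 146.25 → 146
  → #617792
7% shade:
  R: 4 + 0.07×(0−4) = 4 − 0.28 = 3.72 → 4
  G: 93 − 6.51 = 86.49 → 86
  B: 201 + 0.07×(0−201) = 201 − 14.07 = 186.93 → 187
  → #0456BB

#617792, #0456BB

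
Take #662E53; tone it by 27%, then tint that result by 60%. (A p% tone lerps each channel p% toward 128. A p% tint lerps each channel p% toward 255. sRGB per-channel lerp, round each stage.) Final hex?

#C5B4BF

#662E53 is rgb(102, 46, 83).
Lerp each channel 27% toward 128:
  R: 102 + 0.27×(128−102) = 102 + 7.02 = 109.02 → 109
  G: 46 + 22.14 = 68.14 → 68
  B: 83 + 0.27×(128−83) = 83 + 12.15 = 95.15 → 95
After the tone: rgb(109, 68, 95) = #6D445F.
Lerp each channel 60% toward 255:
  R: 109 + 0.6×(255−109) = 109 + 87.6 = 196.6 → 197
  G: 68 + 112.2 = 180.2 → 180
  B: 95 + 96 = 191 → 191
rgb(197, 180, 191) = #C5B4BF.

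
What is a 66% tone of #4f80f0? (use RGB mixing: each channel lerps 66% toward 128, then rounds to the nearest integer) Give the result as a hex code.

#6f80a6

#4f80f0 is rgb(79, 128, 240).
Per channel, c → c + 0.66(128 − c):
  R: 79 + 32.34 = 111.34 → 111
  G: 128 + 0.66×(128−128) = 128 + 0 = 128 → 128
  B: 240 + 0.66×(128−240) = 240 − 73.92 = 166.08 → 166
rgb(111, 128, 166) = #6f80a6.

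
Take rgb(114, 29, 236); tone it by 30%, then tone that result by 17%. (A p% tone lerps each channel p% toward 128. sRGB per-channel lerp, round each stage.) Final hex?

#7847bf

Per channel, c → c + 0.3(128 − c):
  R: 114 + 0.3×(128−114) = 114 + 4.2 = 118.2 → 118
  G: 29 + 0.3×(128−29) = 29 + 29.7 = 58.7 → 59
  B: 236 + 0.3×(128−236) = 236 − 32.4 = 203.6 → 204
After the tone: rgb(118, 59, 204) = #763bcc.
A 17% tone moves each channel 17% toward 128:
  R: 118 + 1.7 = 119.7 → 120
  G: 59 + 0.17×(128−59) = 59 + 11.73 = 70.73 → 71
  B: 204 + 0.17×(128−204) = 204 − 12.92 = 191.08 → 191
rgb(120, 71, 191) = #7847bf.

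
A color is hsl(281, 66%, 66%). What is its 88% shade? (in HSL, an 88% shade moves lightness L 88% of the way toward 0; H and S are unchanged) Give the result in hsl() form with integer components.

hsl(281, 66%, 8%)

L moves 88% from 66 toward 0: 66 − 58.08 = 7.92 → 8.
H and S are unchanged.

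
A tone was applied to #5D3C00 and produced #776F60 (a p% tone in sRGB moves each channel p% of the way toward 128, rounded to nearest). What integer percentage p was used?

75%

#5D3C00 is rgb(93, 60, 0); #776F60 is rgb(119, 111, 96).
On the B channel (widest range): 96 ≈ 0 + (p/100)(128 − 0), so p ≈ 100×(96 − 0)/(128 − 0) = 9600/128 = 75.00.
p = 75 reproduces all three channels after rounding.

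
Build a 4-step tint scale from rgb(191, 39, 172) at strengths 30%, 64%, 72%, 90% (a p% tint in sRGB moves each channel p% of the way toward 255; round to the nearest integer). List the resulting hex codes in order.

#d268c5, #e8b1e1, #edc3e8, #f9e9f7

30%: (191 + 19.2 = 210.2→210, 39 + 64.8 = 103.8→104, 172 + 24.9 = 196.9→197) → #d268c5
64%: (191 + 40.96 = 231.96→232, 39 + 138.24 = 177.24→177, 172 + 53.12 = 225.12→225) → #e8b1e1
72%: (191 + 46.08 = 237.08→237, 39 + 155.52 = 194.52→195, 172 + 59.76 = 231.76→232) → #edc3e8
90%: (191 + 57.6 = 248.6→249, 39 + 194.4 = 233.4→233, 172 + 74.7 = 246.7→247) → #f9e9f7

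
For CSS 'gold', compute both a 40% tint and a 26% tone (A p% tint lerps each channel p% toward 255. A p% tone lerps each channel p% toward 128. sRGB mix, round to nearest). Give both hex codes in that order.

#ffe766, #dec021

CSS gold is rgb(255, 215, 0).
40% tint:
  R: 255 + 0 = 255 → 255
  G: 215 + 0.4×(255−215) = 215 + 16 = 231 → 231
  B: 0 + 0.4×(255−0) = 0 + 102 = 102 → 102
  → #ffe766
26% tone:
  R: 255 + 0.26×(128−255) = 255 − 33.02 = 221.98 → 222
  G: 215 + 0.26×(128−215) = 215 − 22.62 = 192.38 → 192
  B: 0 + 0.26×(128−0) = 0 + 33.28 = 33.28 → 33
  → #dec021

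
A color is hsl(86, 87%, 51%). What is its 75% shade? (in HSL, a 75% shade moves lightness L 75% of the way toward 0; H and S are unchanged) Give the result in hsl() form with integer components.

hsl(86, 87%, 13%)

L moves 75% from 51 toward 0: 51 − 38.25 = 12.75 → 13.
H and S are unchanged.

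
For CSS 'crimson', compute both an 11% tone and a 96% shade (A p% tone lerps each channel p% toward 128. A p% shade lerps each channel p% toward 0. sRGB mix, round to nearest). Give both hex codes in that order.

#D22043, #090102

CSS crimson is rgb(220, 20, 60).
11% tone:
  R: 220 − 10.12 = 209.88 → 210
  G: 20 + 0.11×(128−20) = 20 + 11.88 = 31.88 → 32
  B: 60 + 0.11×(128−60) = 60 + 7.48 = 67.48 → 67
  → #D22043
96% shade:
  R: 220 − 211.2 = 8.8 → 9
  G: 20 − 19.2 = 0.8 → 1
  B: 60 + 0.96×(0−60) = 60 − 57.6 = 2.4 → 2
  → #090102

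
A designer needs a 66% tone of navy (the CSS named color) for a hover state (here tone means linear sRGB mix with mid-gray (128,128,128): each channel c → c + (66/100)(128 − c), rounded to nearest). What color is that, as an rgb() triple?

CSS navy is rgb(0, 0, 128).
Lerp each channel 66% toward 128:
  R: 0 + 84.48 = 84.48 → 84
  G: 0 + 84.48 = 84.48 → 84
  B: 128 + 0.66×(128−128) = 128 + 0 = 128 → 128

rgb(84, 84, 128)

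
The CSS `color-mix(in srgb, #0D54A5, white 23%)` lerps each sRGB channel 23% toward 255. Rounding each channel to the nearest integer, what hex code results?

#0D54A5 is rgb(13, 84, 165).
A 23% tint moves each channel 23% toward 255:
  R: 13 + 0.23×(255−13) = 13 + 55.66 = 68.66 → 69
  G: 84 + 39.33 = 123.33 → 123
  B: 165 + 0.23×(255−165) = 165 + 20.7 = 185.7 → 186
rgb(69, 123, 186) = #457BBA.

#457BBA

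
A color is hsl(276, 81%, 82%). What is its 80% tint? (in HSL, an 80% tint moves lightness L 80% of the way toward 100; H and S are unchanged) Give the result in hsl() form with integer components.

hsl(276, 81%, 96%)

L moves 80% from 82 toward 100: 82 + 14.4 = 96.4 → 96.
H and S are unchanged.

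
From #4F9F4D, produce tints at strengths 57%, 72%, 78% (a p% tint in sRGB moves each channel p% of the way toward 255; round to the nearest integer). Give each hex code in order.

#4F9F4D is rgb(79, 159, 77).
57%: (79 + 100.32 = 179.32→179, 159 + 54.72 = 213.72→214, 77 + 101.46 = 178.46→178) → #B3D6B2
72%: (79 + 126.72 = 205.72→206, 159 + 69.12 = 228.12→228, 77 + 128.16 = 205.16→205) → #CEE4CD
78%: (79 + 137.28 = 216.28→216, 159 + 74.88 = 233.88→234, 77 + 138.84 = 215.84→216) → #D8EAD8

#B3D6B2, #CEE4CD, #D8EAD8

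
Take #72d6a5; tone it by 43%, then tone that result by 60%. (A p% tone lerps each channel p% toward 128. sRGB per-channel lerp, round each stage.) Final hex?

#7d9488

#72d6a5 is rgb(114, 214, 165).
Per channel, c → c + 0.43(128 − c):
  R: 114 + 0.43×(128−114) = 114 + 6.02 = 120.02 → 120
  G: 214 + 0.43×(128−214) = 214 − 36.98 = 177.02 → 177
  B: 165 + 0.43×(128−165) = 165 − 15.91 = 149.09 → 149
After the tone: rgb(120, 177, 149) = #78b195.
A 60% tone moves each channel 60% toward 128:
  R: 120 + 0.6×(128−120) = 120 + 4.8 = 124.8 → 125
  G: 177 + 0.6×(128−177) = 177 − 29.4 = 147.6 → 148
  B: 149 + 0.6×(128−149) = 149 − 12.6 = 136.4 → 136
rgb(125, 148, 136) = #7d9488.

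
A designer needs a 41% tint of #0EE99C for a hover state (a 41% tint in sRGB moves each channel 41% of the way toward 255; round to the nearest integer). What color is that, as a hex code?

#0EE99C is rgb(14, 233, 156).
Per channel, c → c + 0.41(255 − c):
  R: 14 + 98.81 = 112.81 → 113
  G: 233 + 0.41×(255−233) = 233 + 9.02 = 242.02 → 242
  B: 156 + 0.41×(255−156) = 156 + 40.59 = 196.59 → 197
rgb(113, 242, 197) = #71F2C5.

#71F2C5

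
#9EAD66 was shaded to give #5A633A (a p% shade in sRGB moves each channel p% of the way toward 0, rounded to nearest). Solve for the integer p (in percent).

43%

#9EAD66 is rgb(158, 173, 102); #5A633A is rgb(90, 99, 58).
On the G channel (widest range): 99 ≈ 173 + (p/100)(0 − 173), so p ≈ 100×(99 − 173)/(0 − 173) = -7400/-173 = 42.77.
p = 43 reproduces all three channels after rounding.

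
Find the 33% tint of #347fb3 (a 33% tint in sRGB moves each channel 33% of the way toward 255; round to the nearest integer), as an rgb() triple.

rgb(119, 169, 204)

#347fb3 is rgb(52, 127, 179).
Lerp each channel 33% toward 255:
  R: 52 + 0.33×(255−52) = 52 + 66.99 = 118.99 → 119
  G: 127 + 0.33×(255−127) = 127 + 42.24 = 169.24 → 169
  B: 179 + 0.33×(255−179) = 179 + 25.08 = 204.08 → 204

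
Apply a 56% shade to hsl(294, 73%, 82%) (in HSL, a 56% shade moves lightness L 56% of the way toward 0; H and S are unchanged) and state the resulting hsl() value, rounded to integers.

hsl(294, 73%, 36%)

L moves 56% from 82 toward 0: 82 − 45.92 = 36.08 → 36.
H and S are unchanged.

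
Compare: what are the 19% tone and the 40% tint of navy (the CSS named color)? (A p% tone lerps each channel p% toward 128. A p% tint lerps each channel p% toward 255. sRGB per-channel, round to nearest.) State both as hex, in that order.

CSS navy is rgb(0, 0, 128).
19% tone:
  R: 0 + 0.19×(128−0) = 0 + 24.32 = 24.32 → 24
  G: 0 + 24.32 = 24.32 → 24
  B: 128 + 0 = 128 → 128
  → #181880
40% tint:
  R: 0 + 0.4×(255−0) = 0 + 102 = 102 → 102
  G: 0 + 0.4×(255−0) = 0 + 102 = 102 → 102
  B: 128 + 50.8 = 178.8 → 179
  → #6666B3

#181880, #6666B3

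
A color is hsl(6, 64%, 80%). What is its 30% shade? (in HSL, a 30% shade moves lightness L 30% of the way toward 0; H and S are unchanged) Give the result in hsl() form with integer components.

hsl(6, 64%, 56%)

L moves 30% from 80 toward 0: 80 − 24 = 56 → 56.
H and S are unchanged.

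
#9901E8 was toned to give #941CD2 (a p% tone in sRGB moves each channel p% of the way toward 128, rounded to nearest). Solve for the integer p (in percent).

21%

#9901E8 is rgb(153, 1, 232); #941CD2 is rgb(148, 28, 210).
On the G channel (widest range): 28 ≈ 1 + (p/100)(128 − 1), so p ≈ 100×(28 − 1)/(128 − 1) = 2700/127 = 21.26.
p = 21 reproduces all three channels after rounding.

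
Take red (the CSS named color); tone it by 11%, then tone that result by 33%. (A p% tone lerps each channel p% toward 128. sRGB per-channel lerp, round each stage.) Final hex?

#cc3434

CSS red is rgb(255, 0, 0).
An 11% tone moves each channel 11% toward 128:
  R: 255 + 0.11×(128−255) = 255 − 13.97 = 241.03 → 241
  G: 0 + 14.08 = 14.08 → 14
  B: 0 + 14.08 = 14.08 → 14
After the tone: rgb(241, 14, 14) = #f10e0e.
Lerp each channel 33% toward 128:
  R: 241 − 37.29 = 203.71 → 204
  G: 14 + 37.62 = 51.62 → 52
  B: 14 + 0.33×(128−14) = 14 + 37.62 = 51.62 → 52
rgb(204, 52, 52) = #cc3434.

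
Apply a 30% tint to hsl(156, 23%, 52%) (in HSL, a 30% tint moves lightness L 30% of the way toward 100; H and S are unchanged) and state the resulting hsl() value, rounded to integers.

hsl(156, 23%, 66%)

L moves 30% from 52 toward 100: 52 + 14.4 = 66.4 → 66.
H and S are unchanged.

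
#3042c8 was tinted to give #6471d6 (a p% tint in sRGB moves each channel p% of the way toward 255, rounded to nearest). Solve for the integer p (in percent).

25%

#3042c8 is rgb(48, 66, 200); #6471d6 is rgb(100, 113, 214).
On the R channel (widest range): 100 ≈ 48 + (p/100)(255 − 48), so p ≈ 100×(100 − 48)/(255 − 48) = 5200/207 = 25.12.
p = 25 reproduces all three channels after rounding.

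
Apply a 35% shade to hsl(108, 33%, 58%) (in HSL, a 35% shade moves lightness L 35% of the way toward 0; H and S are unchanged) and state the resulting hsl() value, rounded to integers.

L moves 35% from 58 toward 0: 58 − 20.3 = 37.7 → 38.
H and S are unchanged.

hsl(108, 33%, 38%)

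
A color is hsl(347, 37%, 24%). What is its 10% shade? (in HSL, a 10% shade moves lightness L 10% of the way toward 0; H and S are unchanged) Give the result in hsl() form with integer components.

L moves 10% from 24 toward 0: 24 − 2.4 = 21.6 → 22.
H and S are unchanged.

hsl(347, 37%, 22%)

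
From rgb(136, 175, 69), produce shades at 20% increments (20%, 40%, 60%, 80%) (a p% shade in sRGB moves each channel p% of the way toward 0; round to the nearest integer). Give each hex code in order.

#6D8C37, #526929, #36461C, #1B230E

20%: (136 − 27.2 = 108.8→109, 175 − 35 = 140→140, 69 − 13.8 = 55.2→55) → #6D8C37
40%: (136 − 54.4 = 81.6→82, 175 − 70 = 105→105, 69 − 27.6 = 41.4→41) → #526929
60%: (136 − 81.6 = 54.4→54, 175 − 105 = 70→70, 69 − 41.4 = 27.6→28) → #36461C
80%: (136 − 108.8 = 27.2→27, 175 − 140 = 35→35, 69 − 55.2 = 13.8→14) → #1B230E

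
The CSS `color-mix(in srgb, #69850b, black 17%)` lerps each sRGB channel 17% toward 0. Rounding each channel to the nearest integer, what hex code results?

#69850b is rgb(105, 133, 11).
Per channel, c → c + 0.17(0 − c):
  R: 105 + 0.17×(0−105) = 105 − 17.85 = 87.15 → 87
  G: 133 + 0.17×(0−133) = 133 − 22.61 = 110.39 → 110
  B: 11 + 0.17×(0−11) = 11 − 1.87 = 9.13 → 9
rgb(87, 110, 9) = #576e09.

#576e09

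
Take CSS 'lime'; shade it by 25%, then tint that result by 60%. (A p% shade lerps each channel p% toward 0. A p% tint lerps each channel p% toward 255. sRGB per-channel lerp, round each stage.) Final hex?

CSS lime is rgb(0, 255, 0).
Per channel, c → c + 0.25(0 − c):
  R: 0 + 0.25×(0−0) = 0 + 0 = 0 → 0
  G: 255 + 0.25×(0−255) = 255 − 63.75 = 191.25 → 191
  B: 0 + 0.25×(0−0) = 0 + 0 = 0 → 0
After the shade: rgb(0, 191, 0) = #00bf00.
A 60% tint moves each channel 60% toward 255:
  R: 0 + 153 = 153 → 153
  G: 191 + 0.6×(255−191) = 191 + 38.4 = 229.4 → 229
  B: 0 + 153 = 153 → 153
rgb(153, 229, 153) = #99e599.

#99e599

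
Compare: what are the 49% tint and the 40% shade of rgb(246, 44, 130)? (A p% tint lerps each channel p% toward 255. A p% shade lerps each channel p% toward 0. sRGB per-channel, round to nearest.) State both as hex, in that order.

49% tint:
  R: 246 + 0.49×(255−246) = 246 + 4.41 = 250.41 → 250
  G: 44 + 103.39 = 147.39 → 147
  B: 130 + 0.49×(255−130) = 130 + 61.25 = 191.25 → 191
  → #fa93bf
40% shade:
  R: 246 + 0.4×(0−246) = 246 − 98.4 = 147.6 → 148
  G: 44 − 17.6 = 26.4 → 26
  B: 130 + 0.4×(0−130) = 130 − 52 = 78 → 78
  → #941a4e

#fa93bf, #941a4e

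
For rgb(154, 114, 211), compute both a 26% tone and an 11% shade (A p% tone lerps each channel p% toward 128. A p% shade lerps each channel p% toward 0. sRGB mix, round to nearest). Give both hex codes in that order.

26% tone:
  R: 154 + 0.26×(128−154) = 154 − 6.76 = 147.24 → 147
  G: 114 + 0.26×(128−114) = 114 + 3.64 = 117.64 → 118
  B: 211 + 0.26×(128−211) = 211 − 21.58 = 189.42 → 189
  → #9376BD
11% shade:
  R: 154 − 16.94 = 137.06 → 137
  G: 114 + 0.11×(0−114) = 114 − 12.54 = 101.46 → 101
  B: 211 − 23.21 = 187.79 → 188
  → #8965BC

#9376BD, #8965BC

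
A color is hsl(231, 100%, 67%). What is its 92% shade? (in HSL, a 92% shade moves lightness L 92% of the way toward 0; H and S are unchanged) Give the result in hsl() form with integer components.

L moves 92% from 67 toward 0: 67 − 61.64 = 5.36 → 5.
H and S are unchanged.

hsl(231, 100%, 5%)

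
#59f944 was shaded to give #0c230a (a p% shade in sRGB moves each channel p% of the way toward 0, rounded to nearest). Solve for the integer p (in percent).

#59f944 is rgb(89, 249, 68); #0c230a is rgb(12, 35, 10).
On the G channel (widest range): 35 ≈ 249 + (p/100)(0 − 249), so p ≈ 100×(35 − 249)/(0 − 249) = -21400/-249 = 85.94.
p = 86 reproduces all three channels after rounding.

86%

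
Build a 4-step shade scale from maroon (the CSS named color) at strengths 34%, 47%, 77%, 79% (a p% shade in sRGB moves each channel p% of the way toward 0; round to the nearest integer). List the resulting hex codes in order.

#540000, #440000, #1d0000, #1b0000

CSS maroon is rgb(128, 0, 0).
34%: (128 − 43.52 = 84.48→84, 0→0, 0→0) → #540000
47%: (128 − 60.16 = 67.84→68, 0→0, 0→0) → #440000
77%: (128 − 98.56 = 29.44→29, 0→0, 0→0) → #1d0000
79%: (128 − 101.12 = 26.88→27, 0→0, 0→0) → #1b0000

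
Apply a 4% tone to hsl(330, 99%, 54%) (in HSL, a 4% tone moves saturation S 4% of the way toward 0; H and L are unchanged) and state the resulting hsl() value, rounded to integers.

hsl(330, 95%, 54%)

S moves 4% from 99 toward 0: 99 − 3.96 = 95.04 → 95.
H and L are unchanged.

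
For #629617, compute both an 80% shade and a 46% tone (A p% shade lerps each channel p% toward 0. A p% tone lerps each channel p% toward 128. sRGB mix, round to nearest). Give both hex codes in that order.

#141e05, #708c47

#629617 is rgb(98, 150, 23).
80% shade:
  R: 98 + 0.8×(0−98) = 98 − 78.4 = 19.6 → 20
  G: 150 − 120 = 30 → 30
  B: 23 + 0.8×(0−23) = 23 − 18.4 = 4.6 → 5
  → #141e05
46% tone:
  R: 98 + 13.8 = 111.8 → 112
  G: 150 + 0.46×(128−150) = 150 − 10.12 = 139.88 → 140
  B: 23 + 48.3 = 71.3 → 71
  → #708c47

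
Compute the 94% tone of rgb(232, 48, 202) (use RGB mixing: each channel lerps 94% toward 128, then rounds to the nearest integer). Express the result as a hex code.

Per channel, c → c + 0.94(128 − c):
  R: 232 + 0.94×(128−232) = 232 − 97.76 = 134.24 → 134
  G: 48 + 75.2 = 123.2 → 123
  B: 202 + 0.94×(128−202) = 202 − 69.56 = 132.44 → 132
rgb(134, 123, 132) = #867B84.

#867B84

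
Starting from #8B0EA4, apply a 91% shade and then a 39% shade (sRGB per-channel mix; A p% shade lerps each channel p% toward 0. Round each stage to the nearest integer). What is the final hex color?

#8B0EA4 is rgb(139, 14, 164).
Per channel, c → c + 0.91(0 − c):
  R: 139 − 126.49 = 12.51 → 13
  G: 14 + 0.91×(0−14) = 14 − 12.74 = 1.26 → 1
  B: 164 + 0.91×(0−164) = 164 − 149.24 = 14.76 → 15
After the shade: rgb(13, 1, 15) = #0D010F.
Lerp each channel 39% toward 0:
  R: 13 + 0.39×(0−13) = 13 − 5.07 = 7.93 → 8
  G: 1 + 0.39×(0−1) = 1 − 0.39 = 0.61 → 1
  B: 15 − 5.85 = 9.15 → 9
rgb(8, 1, 9) = #080109.

#080109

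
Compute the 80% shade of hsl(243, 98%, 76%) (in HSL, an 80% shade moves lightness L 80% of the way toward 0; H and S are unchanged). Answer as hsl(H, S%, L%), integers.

hsl(243, 98%, 15%)

L moves 80% from 76 toward 0: 76 − 60.8 = 15.2 → 15.
H and S are unchanged.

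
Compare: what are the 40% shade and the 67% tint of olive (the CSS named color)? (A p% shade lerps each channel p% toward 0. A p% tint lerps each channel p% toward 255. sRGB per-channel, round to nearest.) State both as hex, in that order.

#4d4d00, #d5d5ab

CSS olive is rgb(128, 128, 0).
40% shade:
  R: 128 + 0.4×(0−128) = 128 − 51.2 = 76.8 → 77
  G: 128 − 51.2 = 76.8 → 77
  B: 0 + 0.4×(0−0) = 0 + 0 = 0 → 0
  → #4d4d00
67% tint:
  R: 128 + 0.67×(255−128) = 128 + 85.09 = 213.09 → 213
  G: 128 + 85.09 = 213.09 → 213
  B: 0 + 0.67×(255−0) = 0 + 170.85 = 170.85 → 171
  → #d5d5ab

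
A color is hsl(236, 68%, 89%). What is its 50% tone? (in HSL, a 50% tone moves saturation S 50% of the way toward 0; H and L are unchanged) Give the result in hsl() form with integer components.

S moves 50% from 68 toward 0: 68 − 34 = 34 → 34.
H and L are unchanged.

hsl(236, 34%, 89%)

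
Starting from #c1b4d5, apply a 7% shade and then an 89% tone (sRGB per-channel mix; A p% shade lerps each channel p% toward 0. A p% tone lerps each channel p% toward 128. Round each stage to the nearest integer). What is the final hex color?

#c1b4d5 is rgb(193, 180, 213).
Per channel, c → c + 0.07(0 − c):
  R: 193 − 13.51 = 179.49 → 179
  G: 180 + 0.07×(0−180) = 180 − 12.6 = 167.4 → 167
  B: 213 − 14.91 = 198.09 → 198
After the shade: rgb(179, 167, 198) = #b3a7c6.
Per channel, c → c + 0.89(128 − c):
  R: 179 + 0.89×(128−179) = 179 − 45.39 = 133.61 → 134
  G: 167 − 34.71 = 132.29 → 132
  B: 198 + 0.89×(128−198) = 198 − 62.3 = 135.7 → 136
rgb(134, 132, 136) = #868488.

#868488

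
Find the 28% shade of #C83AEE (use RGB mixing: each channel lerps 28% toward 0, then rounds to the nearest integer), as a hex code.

#902AAB

#C83AEE is rgb(200, 58, 238).
Per channel, c → c + 0.28(0 − c):
  R: 200 + 0.28×(0−200) = 200 − 56 = 144 → 144
  G: 58 + 0.28×(0−58) = 58 − 16.24 = 41.76 → 42
  B: 238 + 0.28×(0−238) = 238 − 66.64 = 171.36 → 171
rgb(144, 42, 171) = #902AAB.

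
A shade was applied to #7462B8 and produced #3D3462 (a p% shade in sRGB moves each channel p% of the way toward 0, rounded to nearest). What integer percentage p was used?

#7462B8 is rgb(116, 98, 184); #3D3462 is rgb(61, 52, 98).
On the B channel (widest range): 98 ≈ 184 + (p/100)(0 − 184), so p ≈ 100×(98 − 184)/(0 − 184) = -8600/-184 = 46.74.
p = 47 reproduces all three channels after rounding.

47%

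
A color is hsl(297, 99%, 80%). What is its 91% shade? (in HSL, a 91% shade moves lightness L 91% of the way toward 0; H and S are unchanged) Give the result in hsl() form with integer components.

hsl(297, 99%, 7%)

L moves 91% from 80 toward 0: 80 − 72.8 = 7.2 → 7.
H and S are unchanged.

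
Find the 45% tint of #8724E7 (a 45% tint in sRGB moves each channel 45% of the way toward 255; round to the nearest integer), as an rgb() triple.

rgb(189, 135, 242)

#8724E7 is rgb(135, 36, 231).
Per channel, c → c + 0.45(255 − c):
  R: 135 + 54 = 189 → 189
  G: 36 + 98.55 = 134.55 → 135
  B: 231 + 10.8 = 241.8 → 242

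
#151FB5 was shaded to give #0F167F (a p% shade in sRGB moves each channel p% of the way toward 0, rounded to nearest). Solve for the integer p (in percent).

#151FB5 is rgb(21, 31, 181); #0F167F is rgb(15, 22, 127).
On the B channel (widest range): 127 ≈ 181 + (p/100)(0 − 181), so p ≈ 100×(127 − 181)/(0 − 181) = -5400/-181 = 29.83.
p = 30 reproduces all three channels after rounding.

30%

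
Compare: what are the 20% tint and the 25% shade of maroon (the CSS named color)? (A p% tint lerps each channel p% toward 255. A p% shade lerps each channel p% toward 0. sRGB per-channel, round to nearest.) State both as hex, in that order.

CSS maroon is rgb(128, 0, 0).
20% tint:
  R: 128 + 0.2×(255−128) = 128 + 25.4 = 153.4 → 153
  G: 0 + 51 = 51 → 51
  B: 0 + 0.2×(255−0) = 0 + 51 = 51 → 51
  → #993333
25% shade:
  R: 128 + 0.25×(0−128) = 128 − 32 = 96 → 96
  G: 0 + 0 = 0 → 0
  B: 0 + 0.25×(0−0) = 0 + 0 = 0 → 0
  → #600000

#993333, #600000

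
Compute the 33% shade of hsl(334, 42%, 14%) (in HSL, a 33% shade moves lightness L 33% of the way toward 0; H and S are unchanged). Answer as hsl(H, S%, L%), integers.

L moves 33% from 14 toward 0: 14 − 4.62 = 9.38 → 9.
H and S are unchanged.

hsl(334, 42%, 9%)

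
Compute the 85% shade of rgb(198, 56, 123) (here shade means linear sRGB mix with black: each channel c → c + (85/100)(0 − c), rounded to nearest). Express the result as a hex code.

#1e0812

Lerp each channel 85% toward 0:
  R: 198 + 0.85×(0−198) = 198 − 168.3 = 29.7 → 30
  G: 56 + 0.85×(0−56) = 56 − 47.6 = 8.4 → 8
  B: 123 − 104.55 = 18.45 → 18
rgb(30, 8, 18) = #1e0812.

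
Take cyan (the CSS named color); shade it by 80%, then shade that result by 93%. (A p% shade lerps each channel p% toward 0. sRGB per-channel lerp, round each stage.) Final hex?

CSS cyan is rgb(0, 255, 255).
An 80% shade moves each channel 80% toward 0:
  R: 0 + 0.8×(0−0) = 0 + 0 = 0 → 0
  G: 255 + 0.8×(0−255) = 255 − 204 = 51 → 51
  B: 255 − 204 = 51 → 51
After the shade: rgb(0, 51, 51) = #003333.
A 93% shade moves each channel 93% toward 0:
  R: 0 + 0.93×(0−0) = 0 + 0 = 0 → 0
  G: 51 − 47.43 = 3.57 → 4
  B: 51 − 47.43 = 3.57 → 4
rgb(0, 4, 4) = #000404.

#000404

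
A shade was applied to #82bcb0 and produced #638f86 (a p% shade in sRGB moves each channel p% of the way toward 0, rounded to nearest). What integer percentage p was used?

24%

#82bcb0 is rgb(130, 188, 176); #638f86 is rgb(99, 143, 134).
On the G channel (widest range): 143 ≈ 188 + (p/100)(0 − 188), so p ≈ 100×(143 − 188)/(0 − 188) = -4500/-188 = 23.94.
p = 24 reproduces all three channels after rounding.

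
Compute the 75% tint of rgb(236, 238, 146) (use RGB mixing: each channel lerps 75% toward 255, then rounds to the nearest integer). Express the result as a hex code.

#fafbe4

Per channel, c → c + 0.75(255 − c):
  R: 236 + 14.25 = 250.25 → 250
  G: 238 + 0.75×(255−238) = 238 + 12.75 = 250.75 → 251
  B: 146 + 81.75 = 227.75 → 228
rgb(250, 251, 228) = #fafbe4.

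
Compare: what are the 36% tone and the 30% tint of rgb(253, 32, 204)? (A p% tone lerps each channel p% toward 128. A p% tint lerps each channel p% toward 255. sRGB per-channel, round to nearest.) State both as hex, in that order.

36% tone:
  R: 253 + 0.36×(128−253) = 253 − 45 = 208 → 208
  G: 32 + 0.36×(128−32) = 32 + 34.56 = 66.56 → 67
  B: 204 + 0.36×(128−204) = 204 − 27.36 = 176.64 → 177
  → #d043b1
30% tint:
  R: 253 + 0.3×(255−253) = 253 + 0.6 = 253.6 → 254
  G: 32 + 66.9 = 98.9 → 99
  B: 204 + 0.3×(255−204) = 204 + 15.3 = 219.3 → 219
  → #fe63db

#d043b1, #fe63db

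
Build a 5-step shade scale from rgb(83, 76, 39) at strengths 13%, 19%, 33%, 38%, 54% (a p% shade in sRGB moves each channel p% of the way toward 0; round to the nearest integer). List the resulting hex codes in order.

13%: (83 − 10.79 = 72.21→72, 76 − 9.88 = 66.12→66, 39 − 5.07 = 33.93→34) → #484222
19%: (83 − 15.77 = 67.23→67, 76 − 14.44 = 61.56→62, 39 − 7.41 = 31.59→32) → #433e20
33%: (83 − 27.39 = 55.61→56, 76 − 25.08 = 50.92→51, 39 − 12.87 = 26.13→26) → #38331a
38%: (83 − 31.54 = 51.46→51, 76 − 28.88 = 47.12→47, 39 − 14.82 = 24.18→24) → #332f18
54%: (83 − 44.82 = 38.18→38, 76 − 41.04 = 34.96→35, 39 − 21.06 = 17.94→18) → #262312

#484222, #433e20, #38331a, #332f18, #262312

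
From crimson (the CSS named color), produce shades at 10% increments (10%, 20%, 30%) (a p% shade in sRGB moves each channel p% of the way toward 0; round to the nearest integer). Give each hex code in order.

CSS crimson is rgb(220, 20, 60).
10%: (220 − 22 = 198→198, 20 − 2 = 18→18, 60 − 6 = 54→54) → #c61236
20%: (220 − 44 = 176→176, 20 − 4 = 16→16, 60 − 12 = 48→48) → #b01030
30%: (220 − 66 = 154→154, 20 − 6 = 14→14, 60 − 18 = 42→42) → #9a0e2a

#c61236, #b01030, #9a0e2a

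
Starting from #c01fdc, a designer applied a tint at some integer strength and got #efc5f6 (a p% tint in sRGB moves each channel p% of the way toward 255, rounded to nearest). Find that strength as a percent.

74%

#c01fdc is rgb(192, 31, 220); #efc5f6 is rgb(239, 197, 246).
On the G channel (widest range): 197 ≈ 31 + (p/100)(255 − 31), so p ≈ 100×(197 − 31)/(255 − 31) = 16600/224 = 74.11.
p = 74 reproduces all three channels after rounding.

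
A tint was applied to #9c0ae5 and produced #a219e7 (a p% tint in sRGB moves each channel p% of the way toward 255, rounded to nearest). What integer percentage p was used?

#9c0ae5 is rgb(156, 10, 229); #a219e7 is rgb(162, 25, 231).
On the G channel (widest range): 25 ≈ 10 + (p/100)(255 − 10), so p ≈ 100×(25 − 10)/(255 − 10) = 1500/245 = 6.12.
p = 6 reproduces all three channels after rounding.

6%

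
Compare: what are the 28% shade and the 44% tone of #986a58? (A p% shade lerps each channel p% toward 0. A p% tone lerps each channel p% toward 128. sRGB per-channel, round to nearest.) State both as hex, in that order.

#986a58 is rgb(152, 106, 88).
28% shade:
  R: 152 + 0.28×(0−152) = 152 − 42.56 = 109.44 → 109
  G: 106 − 29.68 = 76.32 → 76
  B: 88 − 24.64 = 63.36 → 63
  → #6d4c3f
44% tone:
  R: 152 − 10.56 = 141.44 → 141
  G: 106 + 0.44×(128−106) = 106 + 9.68 = 115.68 → 116
  B: 88 + 0.44×(128−88) = 88 + 17.6 = 105.6 → 106
  → #8d746a

#6d4c3f, #8d746a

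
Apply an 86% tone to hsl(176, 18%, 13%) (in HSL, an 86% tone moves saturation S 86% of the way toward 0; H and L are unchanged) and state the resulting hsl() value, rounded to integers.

hsl(176, 3%, 13%)

S moves 86% from 18 toward 0: 18 − 15.48 = 2.52 → 3.
H and L are unchanged.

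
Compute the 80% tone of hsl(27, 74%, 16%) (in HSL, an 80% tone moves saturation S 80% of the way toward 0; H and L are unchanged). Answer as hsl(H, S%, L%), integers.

hsl(27, 15%, 16%)

S moves 80% from 74 toward 0: 74 − 59.2 = 14.8 → 15.
H and L are unchanged.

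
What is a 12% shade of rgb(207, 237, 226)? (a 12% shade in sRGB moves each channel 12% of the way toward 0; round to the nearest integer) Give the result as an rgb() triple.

A 12% shade moves each channel 12% toward 0:
  R: 207 − 24.84 = 182.16 → 182
  G: 237 + 0.12×(0−237) = 237 − 28.44 = 208.56 → 209
  B: 226 + 0.12×(0−226) = 226 − 27.12 = 198.88 → 199

rgb(182, 209, 199)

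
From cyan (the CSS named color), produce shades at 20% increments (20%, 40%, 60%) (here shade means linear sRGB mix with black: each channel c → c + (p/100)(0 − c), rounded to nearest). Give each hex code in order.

CSS cyan is rgb(0, 255, 255).
20%: (0→0, 255 − 51 = 204→204, 255 − 51 = 204→204) → #00cccc
40%: (0→0, 255 − 102 = 153→153, 255 − 102 = 153→153) → #009999
60%: (0→0, 255 − 153 = 102→102, 255 − 153 = 102→102) → #006666

#00cccc, #009999, #006666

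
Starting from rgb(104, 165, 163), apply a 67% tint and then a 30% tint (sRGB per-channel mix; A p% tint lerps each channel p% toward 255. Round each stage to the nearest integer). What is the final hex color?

#DCEAEA

Lerp each channel 67% toward 255:
  R: 104 + 0.67×(255−104) = 104 + 101.17 = 205.17 → 205
  G: 165 + 0.67×(255−165) = 165 + 60.3 = 225.3 → 225
  B: 163 + 61.64 = 224.64 → 225
After the tint: rgb(205, 225, 225) = #CDE1E1.
Lerp each channel 30% toward 255:
  R: 205 + 15 = 220 → 220
  G: 225 + 0.3×(255−225) = 225 + 9 = 234 → 234
  B: 225 + 0.3×(255−225) = 225 + 9 = 234 → 234
rgb(220, 234, 234) = #DCEAEA.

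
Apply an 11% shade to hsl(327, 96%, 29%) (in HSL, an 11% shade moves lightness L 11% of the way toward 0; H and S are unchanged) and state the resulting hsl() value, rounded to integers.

hsl(327, 96%, 26%)

L moves 11% from 29 toward 0: 29 − 3.19 = 25.81 → 26.
H and S are unchanged.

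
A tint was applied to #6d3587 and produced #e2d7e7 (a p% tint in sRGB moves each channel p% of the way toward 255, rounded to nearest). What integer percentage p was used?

#6d3587 is rgb(109, 53, 135); #e2d7e7 is rgb(226, 215, 231).
On the G channel (widest range): 215 ≈ 53 + (p/100)(255 − 53), so p ≈ 100×(215 − 53)/(255 − 53) = 16200/202 = 80.20.
p = 80 reproduces all three channels after rounding.

80%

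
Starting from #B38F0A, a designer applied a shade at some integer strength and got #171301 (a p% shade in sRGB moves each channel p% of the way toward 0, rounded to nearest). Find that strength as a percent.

#B38F0A is rgb(179, 143, 10); #171301 is rgb(23, 19, 1).
On the R channel (widest range): 23 ≈ 179 + (p/100)(0 − 179), so p ≈ 100×(23 − 179)/(0 − 179) = -15600/-179 = 87.15.
p = 87 reproduces all three channels after rounding.

87%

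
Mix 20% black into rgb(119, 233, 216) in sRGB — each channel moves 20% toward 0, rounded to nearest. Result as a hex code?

Per channel, c → c + 0.2(0 − c):
  R: 119 + 0.2×(0−119) = 119 − 23.8 = 95.2 → 95
  G: 233 + 0.2×(0−233) = 233 − 46.6 = 186.4 → 186
  B: 216 + 0.2×(0−216) = 216 − 43.2 = 172.8 → 173
rgb(95, 186, 173) = #5fbaad.

#5fbaad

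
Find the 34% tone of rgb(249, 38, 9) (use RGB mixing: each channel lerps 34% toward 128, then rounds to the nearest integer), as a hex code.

A 34% tone moves each channel 34% toward 128:
  R: 249 + 0.34×(128−249) = 249 − 41.14 = 207.86 → 208
  G: 38 + 0.34×(128−38) = 38 + 30.6 = 68.6 → 69
  B: 9 + 0.34×(128−9) = 9 + 40.46 = 49.46 → 49
rgb(208, 69, 49) = #d04531.

#d04531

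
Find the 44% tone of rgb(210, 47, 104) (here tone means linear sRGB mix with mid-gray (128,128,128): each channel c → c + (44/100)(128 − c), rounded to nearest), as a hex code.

#AE5373

Lerp each channel 44% toward 128:
  R: 210 + 0.44×(128−210) = 210 − 36.08 = 173.92 → 174
  G: 47 + 0.44×(128−47) = 47 + 35.64 = 82.64 → 83
  B: 104 + 10.56 = 114.56 → 115
rgb(174, 83, 115) = #AE5373.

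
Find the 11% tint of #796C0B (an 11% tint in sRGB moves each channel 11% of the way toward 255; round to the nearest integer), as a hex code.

#887C26

#796C0B is rgb(121, 108, 11).
Per channel, c → c + 0.11(255 − c):
  R: 121 + 0.11×(255−121) = 121 + 14.74 = 135.74 → 136
  G: 108 + 16.17 = 124.17 → 124
  B: 11 + 26.84 = 37.84 → 38
rgb(136, 124, 38) = #887C26.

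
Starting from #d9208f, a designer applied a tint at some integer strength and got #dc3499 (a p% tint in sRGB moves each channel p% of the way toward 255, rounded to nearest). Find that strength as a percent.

#d9208f is rgb(217, 32, 143); #dc3499 is rgb(220, 52, 153).
On the G channel (widest range): 52 ≈ 32 + (p/100)(255 − 32), so p ≈ 100×(52 − 32)/(255 − 32) = 2000/223 = 8.97.
p = 9 reproduces all three channels after rounding.

9%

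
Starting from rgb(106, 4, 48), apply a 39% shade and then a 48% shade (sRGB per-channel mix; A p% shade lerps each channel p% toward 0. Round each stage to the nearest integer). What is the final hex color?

#22010f

Lerp each channel 39% toward 0:
  R: 106 + 0.39×(0−106) = 106 − 41.34 = 64.66 → 65
  G: 4 − 1.56 = 2.44 → 2
  B: 48 − 18.72 = 29.28 → 29
After the shade: rgb(65, 2, 29) = #41021d.
Per channel, c → c + 0.48(0 − c):
  R: 65 + 0.48×(0−65) = 65 − 31.2 = 33.8 → 34
  G: 2 − 0.96 = 1.04 → 1
  B: 29 + 0.48×(0−29) = 29 − 13.92 = 15.08 → 15
rgb(34, 1, 15) = #22010f.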